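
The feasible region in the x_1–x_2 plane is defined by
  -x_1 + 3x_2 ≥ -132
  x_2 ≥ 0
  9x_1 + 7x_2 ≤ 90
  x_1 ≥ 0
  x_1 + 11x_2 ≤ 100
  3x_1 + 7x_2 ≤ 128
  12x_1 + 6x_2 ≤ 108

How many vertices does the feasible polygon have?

Of the 21 pairwise boundary intersections, those satisfying every inequality are:
  (0, 0)
  (9, 0)
  (145/46, 405/46)
  (36/5, 18/5)
  (0, 100/11)

5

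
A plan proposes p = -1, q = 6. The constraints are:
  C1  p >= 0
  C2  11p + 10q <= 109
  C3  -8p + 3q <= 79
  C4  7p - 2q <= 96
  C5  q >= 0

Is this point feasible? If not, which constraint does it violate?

not feasible — violates C1

Constraint C1: p = -1, which is not ≥ 0. All other constraints are satisfied.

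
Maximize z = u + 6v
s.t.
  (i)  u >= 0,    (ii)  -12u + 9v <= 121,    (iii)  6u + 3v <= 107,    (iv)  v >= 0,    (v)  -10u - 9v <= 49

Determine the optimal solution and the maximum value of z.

Extreme points and z = u + 6v:
  (0, 121/9) → z = 242/3
  (0, 0) → z = 0
  (20/3, 67/3) → z = 422/3
  (107/6, 0) → z = 107/6

u = 20/3, v = 67/3, maximum z = 422/3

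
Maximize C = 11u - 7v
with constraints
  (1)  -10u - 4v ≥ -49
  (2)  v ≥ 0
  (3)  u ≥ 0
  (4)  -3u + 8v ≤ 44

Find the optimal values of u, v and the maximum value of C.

Feasible corners and C = 11u - 7v:
  (49/10, 0) → C = 539/10
  (54/23, 587/92) → C = -1733/92
  (0, 0) → C = 0
  (0, 11/2) → C = -77/2

u = 49/10, v = 0, maximum C = 539/10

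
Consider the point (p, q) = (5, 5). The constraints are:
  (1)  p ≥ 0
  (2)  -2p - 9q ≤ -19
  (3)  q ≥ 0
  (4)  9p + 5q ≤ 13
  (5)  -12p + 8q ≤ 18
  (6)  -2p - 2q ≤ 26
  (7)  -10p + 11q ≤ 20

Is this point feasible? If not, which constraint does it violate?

Constraint (4): 9p + 5q = 70, which is not ≤ 13. All other constraints are satisfied.

not feasible — violates (4)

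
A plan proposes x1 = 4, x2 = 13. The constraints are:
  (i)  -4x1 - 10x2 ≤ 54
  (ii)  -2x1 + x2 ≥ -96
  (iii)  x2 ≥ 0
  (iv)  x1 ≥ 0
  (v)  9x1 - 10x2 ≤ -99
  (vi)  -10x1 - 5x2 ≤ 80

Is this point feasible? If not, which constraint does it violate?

not feasible — violates (v)

Constraint (v): 9x1 - 10x2 = -94, which is not ≤ -99. All other constraints are satisfied.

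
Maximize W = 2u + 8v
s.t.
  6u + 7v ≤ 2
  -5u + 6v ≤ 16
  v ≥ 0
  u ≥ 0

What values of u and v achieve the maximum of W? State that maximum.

u = 0, v = 2/7, maximum W = 16/7

Corner points and W = 2u + 8v:
  (1/3, 0) → W = 2/3
  (0, 2/7) → W = 16/7
  (0, 0) → W = 0

The binding constraints are 6u + 7v = 2 and u = 0.
Solving simultaneously gives u = 0, v = 2/7.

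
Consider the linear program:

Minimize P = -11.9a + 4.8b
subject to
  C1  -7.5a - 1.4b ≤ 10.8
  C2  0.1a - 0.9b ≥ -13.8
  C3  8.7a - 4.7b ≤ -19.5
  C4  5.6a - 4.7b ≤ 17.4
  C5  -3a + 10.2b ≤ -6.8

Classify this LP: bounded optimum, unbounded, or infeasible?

infeasible

The boundaries -7.5a - 1.4b = 10.8 and 0.1a - 0.9b = -13.8 meet at (-2904/689, 10242/689), but that point violates -3a + 10.2b ≤ -6.8. Every candidate vertex is excluded by some other constraint, so the feasible region is empty.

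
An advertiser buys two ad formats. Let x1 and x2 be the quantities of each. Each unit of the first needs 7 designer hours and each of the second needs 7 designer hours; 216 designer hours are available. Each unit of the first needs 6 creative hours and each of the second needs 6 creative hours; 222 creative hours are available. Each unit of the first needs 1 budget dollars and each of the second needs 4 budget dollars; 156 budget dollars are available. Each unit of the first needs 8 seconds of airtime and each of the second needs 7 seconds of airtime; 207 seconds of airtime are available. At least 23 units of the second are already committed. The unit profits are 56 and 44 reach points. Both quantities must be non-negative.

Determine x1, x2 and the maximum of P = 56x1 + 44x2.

Extreme points and P = 56x1 + 44x2:
  (0, 207/7) → P = 9108/7
  (0, 23) → P = 1012
  (23/4, 23) → P = 1334

At the optimal vertex, 8x1 + 7x2 = 207 and x2 = 23.
Solving simultaneously gives x1 = 23/4, x2 = 23.

x1 = 23/4, x2 = 23, maximum P = 1334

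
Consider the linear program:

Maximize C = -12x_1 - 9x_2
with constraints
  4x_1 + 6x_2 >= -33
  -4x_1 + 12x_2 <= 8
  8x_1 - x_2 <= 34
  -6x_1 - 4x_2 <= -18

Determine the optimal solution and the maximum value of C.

x_1 = 77/19, x_2 = -30/19, maximum C = -654/19

Extreme points and C = -12x_1 - 9x_2:
  (104/23, 50/23) → C = -1698/23
  (23/11, 15/11) → C = -411/11
  (77/19, -30/19) → C = -654/19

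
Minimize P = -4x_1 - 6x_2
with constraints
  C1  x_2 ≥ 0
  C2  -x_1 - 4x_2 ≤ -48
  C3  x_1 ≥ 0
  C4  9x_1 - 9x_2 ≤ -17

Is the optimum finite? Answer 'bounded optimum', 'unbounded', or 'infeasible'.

From the feasible point (0, 12), moving in the direction (0, 1) keeps every constraint satisfied while P decreases without bound.

unbounded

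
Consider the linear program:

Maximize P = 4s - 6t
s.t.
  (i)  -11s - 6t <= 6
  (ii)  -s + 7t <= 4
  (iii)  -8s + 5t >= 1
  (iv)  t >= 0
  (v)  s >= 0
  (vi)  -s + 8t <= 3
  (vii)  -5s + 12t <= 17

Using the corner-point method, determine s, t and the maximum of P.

s = 0, t = 1/5, maximum P = -6/5

Feasible corners and P = 4s - 6t:
  (0, 1/5) → P = -6/5
  (7/59, 23/59) → P = -110/59
  (0, 3/8) → P = -9/4

The binding constraints are -8s + 5t = 1 and s = 0.
Solving simultaneously gives s = 0, t = 1/5.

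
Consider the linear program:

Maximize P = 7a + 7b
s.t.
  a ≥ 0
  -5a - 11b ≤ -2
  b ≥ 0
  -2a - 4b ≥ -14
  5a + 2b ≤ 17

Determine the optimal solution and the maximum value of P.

Corner points and P = 7a + 7b:
  (0, 2/11) → P = 14/11
  (0, 7/2) → P = 49/2
  (2/5, 0) → P = 14/5
  (17/5, 0) → P = 119/5
  (5/2, 9/4) → P = 133/4

The optimum lies where -2a - 4b = -14 and 5a + 2b = 17.
Solving simultaneously gives a = 5/2, b = 9/4.

a = 5/2, b = 9/4, maximum P = 133/4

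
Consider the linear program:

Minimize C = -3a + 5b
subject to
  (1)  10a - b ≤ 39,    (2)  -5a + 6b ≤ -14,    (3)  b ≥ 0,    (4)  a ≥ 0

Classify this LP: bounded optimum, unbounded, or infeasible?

bounded optimum

Vertices and C = -3a + 5b:
  (4, 1) → C = -7
  (39/10, 0) → C = -117/10
  (14/5, 0) → C = -42/5
The feasible region has finitely many vertices and no improving ray; the minimum is -117/10 at (39/10, 0).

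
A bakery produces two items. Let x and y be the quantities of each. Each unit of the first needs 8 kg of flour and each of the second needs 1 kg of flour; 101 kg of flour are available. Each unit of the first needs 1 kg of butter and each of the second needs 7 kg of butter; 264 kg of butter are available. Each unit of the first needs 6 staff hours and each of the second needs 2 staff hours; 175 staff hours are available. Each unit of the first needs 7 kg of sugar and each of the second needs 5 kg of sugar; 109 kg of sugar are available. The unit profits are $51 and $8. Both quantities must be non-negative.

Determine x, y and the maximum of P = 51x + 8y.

x = 12, y = 5, maximum P = 652

Feasible corners and P = 51x + 8y:
  (0, 0) → P = 0
  (0, 109/5) → P = 872/5
  (101/8, 0) → P = 5151/8
  (12, 5) → P = 652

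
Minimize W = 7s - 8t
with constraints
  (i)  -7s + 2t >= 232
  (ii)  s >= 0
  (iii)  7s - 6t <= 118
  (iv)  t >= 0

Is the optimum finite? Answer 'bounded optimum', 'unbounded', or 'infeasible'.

unbounded

From the feasible point (0, 116), moving in the direction (0, 1) keeps every constraint satisfied while W decreases without bound.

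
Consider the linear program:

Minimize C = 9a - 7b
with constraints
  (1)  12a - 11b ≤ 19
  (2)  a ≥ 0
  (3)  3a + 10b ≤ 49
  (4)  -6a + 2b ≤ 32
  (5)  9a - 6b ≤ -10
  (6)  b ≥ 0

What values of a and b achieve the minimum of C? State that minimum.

Extreme points and C = 9a - 7b:
  (0, 49/10) → C = -343/10
  (0, 5/3) → C = -35/3
  (97/54, 157/36) → C = -517/36

At the optimal vertex, a = 0 and 3a + 10b = 49.
Solving simultaneously gives a = 0, b = 49/10.

a = 0, b = 49/10, minimum C = -343/10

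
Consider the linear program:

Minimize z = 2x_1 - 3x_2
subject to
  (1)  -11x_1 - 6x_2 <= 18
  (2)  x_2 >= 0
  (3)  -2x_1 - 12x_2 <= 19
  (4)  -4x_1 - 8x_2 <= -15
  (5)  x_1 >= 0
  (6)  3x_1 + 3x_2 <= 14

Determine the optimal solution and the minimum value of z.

Vertices and z = 2x_1 - 3x_2:
  (15/4, 0) → z = 15/2
  (14/3, 0) → z = 28/3
  (0, 15/8) → z = -45/8
  (0, 14/3) → z = -14

x_1 = 0, x_2 = 14/3, minimum z = -14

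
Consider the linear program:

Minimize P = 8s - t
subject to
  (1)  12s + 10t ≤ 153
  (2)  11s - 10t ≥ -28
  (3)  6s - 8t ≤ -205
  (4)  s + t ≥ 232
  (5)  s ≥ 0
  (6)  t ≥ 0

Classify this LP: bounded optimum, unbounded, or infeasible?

infeasible

The boundaries 11s - 10t = -28 and s + t = 232 meet at (764/7, 860/7), but that point violates 12s + 10t ≤ 153. Every candidate vertex is excluded by some other constraint, so the feasible region is empty.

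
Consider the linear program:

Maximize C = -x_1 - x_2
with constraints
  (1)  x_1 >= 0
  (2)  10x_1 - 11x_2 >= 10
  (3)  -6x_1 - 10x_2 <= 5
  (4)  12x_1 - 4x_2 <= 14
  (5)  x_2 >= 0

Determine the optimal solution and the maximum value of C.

Corner points and C = -x_1 - x_2:
  (57/46, 5/23) → C = -67/46
  (1, 0) → C = -1
  (7/6, 0) → C = -7/6

x_1 = 1, x_2 = 0, maximum C = -1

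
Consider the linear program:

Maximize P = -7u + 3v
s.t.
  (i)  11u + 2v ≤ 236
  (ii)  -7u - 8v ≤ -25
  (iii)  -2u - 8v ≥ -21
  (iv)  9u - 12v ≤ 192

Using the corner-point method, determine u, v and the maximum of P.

u = 4/5, v = 97/40, maximum P = 67/40

Corner points and P = -7u + 3v:
  (4/5, 97/40) → P = 67/40
  (153/13, -373/52) → P = -5403/52
  (149/8, -65/32) → P = -4367/32

The optimum lies where -7u - 8v = -25 and -2u - 8v = -21.
Solving simultaneously gives u = 4/5, v = 97/40.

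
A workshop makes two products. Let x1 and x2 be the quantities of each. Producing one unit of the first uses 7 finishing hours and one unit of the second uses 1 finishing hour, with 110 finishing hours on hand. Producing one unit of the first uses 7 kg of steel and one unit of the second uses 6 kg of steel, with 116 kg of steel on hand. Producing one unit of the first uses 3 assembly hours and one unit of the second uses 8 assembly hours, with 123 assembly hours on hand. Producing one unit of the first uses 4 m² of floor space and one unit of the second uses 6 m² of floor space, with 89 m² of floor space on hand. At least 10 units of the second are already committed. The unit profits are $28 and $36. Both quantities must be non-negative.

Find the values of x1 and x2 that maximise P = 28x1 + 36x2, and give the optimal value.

x1 = 29/4, x2 = 10, maximum P = 563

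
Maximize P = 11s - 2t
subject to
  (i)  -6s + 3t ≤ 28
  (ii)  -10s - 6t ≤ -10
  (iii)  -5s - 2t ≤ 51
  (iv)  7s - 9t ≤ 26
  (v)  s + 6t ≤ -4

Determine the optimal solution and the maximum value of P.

Extreme points and P = 11s - 2t:
  (41/22, -95/66) → P = 1543/66
  (14/9, -25/27) → P = 512/27
  (40/17, -18/17) → P = 28

s = 40/17, t = -18/17, maximum P = 28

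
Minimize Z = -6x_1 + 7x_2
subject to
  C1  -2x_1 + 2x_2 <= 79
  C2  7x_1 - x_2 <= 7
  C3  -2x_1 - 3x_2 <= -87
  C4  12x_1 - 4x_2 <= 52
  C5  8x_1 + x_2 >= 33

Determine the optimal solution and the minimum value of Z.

x_1 = 108/23, x_2 = 595/23, minimum Z = 3517/23

Vertices and Z = -6x_1 + 7x_2:
  (31/4, 189/4) → Z = 1137/4
  (-13/18, 349/9) → Z = 2482/9
  (108/23, 595/23) → Z = 3517/23
  (6/11, 315/11) → Z = 2169/11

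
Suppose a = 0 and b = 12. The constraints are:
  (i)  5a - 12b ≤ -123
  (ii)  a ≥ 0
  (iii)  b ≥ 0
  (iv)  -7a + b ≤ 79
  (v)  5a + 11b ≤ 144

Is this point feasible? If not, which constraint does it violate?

feasible

(i): -144 ≤ -123 ✓
(ii): 0 ≥ 0 ✓
(iii): 12 ≥ 0 ✓
(iv): 12 ≤ 79 ✓
(v): 132 ≤ 144 ✓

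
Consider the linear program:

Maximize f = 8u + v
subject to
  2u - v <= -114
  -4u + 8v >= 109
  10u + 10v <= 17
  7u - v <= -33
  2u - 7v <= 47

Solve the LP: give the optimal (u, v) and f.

u = -1123/30, v = 587/15, maximum f = -781/3

Feasible corners and f = 8u + v:
  (-803/12, -119/6) → f = -3331/6
  (-1123/30, 587/15) → f = -781/3
  (-1139/12, -203/6) → f = -4759/6
The feasible region is unbounded (it extends along (-7, -2), (-1, 1)), but f strictly decreases along every unbounded feasible direction, so there is no improving ray and the maximum is attained at a vertex.

At the optimal vertex, 2u - v = -114 and 10u + 10v = 17.
Solving simultaneously gives u = -1123/30, v = 587/15.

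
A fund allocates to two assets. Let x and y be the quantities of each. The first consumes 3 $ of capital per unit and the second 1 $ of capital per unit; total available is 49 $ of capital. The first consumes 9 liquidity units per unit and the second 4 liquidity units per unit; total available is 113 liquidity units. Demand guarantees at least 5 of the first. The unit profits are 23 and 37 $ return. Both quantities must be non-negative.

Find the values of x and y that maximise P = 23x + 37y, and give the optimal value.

Vertices and P = 23x + 37y:
  (113/9, 0) → P = 2599/9
  (5, 0) → P = 115
  (5, 17) → P = 744

The binding constraints are 9x + 4y = 113 and x = 5.
Solving simultaneously gives x = 5, y = 17.

x = 5, y = 17, maximum P = 744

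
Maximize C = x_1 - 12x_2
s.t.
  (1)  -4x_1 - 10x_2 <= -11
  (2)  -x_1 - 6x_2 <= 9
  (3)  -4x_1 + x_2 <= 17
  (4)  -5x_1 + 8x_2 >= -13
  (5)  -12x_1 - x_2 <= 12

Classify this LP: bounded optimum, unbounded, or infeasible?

Corner points and C = x_1 - 12x_2:
  (109/41, 3/82) → C = 91/41
  (-131/116, 45/29) → C = -79/4
  (-29/16, 39/4) → C = -1901/16
The feasible region has finitely many vertices and no improving ray; the maximum is 91/41 at (109/41, 3/82).

bounded optimum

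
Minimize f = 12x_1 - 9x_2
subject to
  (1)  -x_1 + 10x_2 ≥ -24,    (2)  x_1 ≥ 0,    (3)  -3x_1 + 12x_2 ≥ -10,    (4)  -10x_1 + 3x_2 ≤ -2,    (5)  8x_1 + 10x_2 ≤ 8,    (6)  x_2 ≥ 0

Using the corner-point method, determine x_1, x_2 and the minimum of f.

x_1 = 11/31, x_2 = 16/31, minimum f = -12/31

Vertices and f = 12x_1 - 9x_2:
  (11/31, 16/31) → f = -12/31
  (1/5, 0) → f = 12/5
  (1, 0) → f = 12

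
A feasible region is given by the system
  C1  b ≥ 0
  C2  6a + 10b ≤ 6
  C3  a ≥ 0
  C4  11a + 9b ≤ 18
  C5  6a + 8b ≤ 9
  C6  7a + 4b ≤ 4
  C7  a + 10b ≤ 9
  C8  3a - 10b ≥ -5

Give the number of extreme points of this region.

Of the 28 pairwise boundary intersections, those satisfying every inequality are:
  (0, 0)
  (4/7, 0)
  (8/23, 9/23)
  (1/9, 8/15)
  (0, 1/2)

5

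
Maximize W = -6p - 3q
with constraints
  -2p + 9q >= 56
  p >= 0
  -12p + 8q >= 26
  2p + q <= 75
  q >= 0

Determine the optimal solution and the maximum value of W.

p = 0, q = 56/9, maximum W = -56/3

Corner points and W = -6p - 3q:
  (0, 56/9) → W = -56/3
  (107/46, 155/23) → W = -786/23
  (0, 75) → W = -225
  (41/2, 34) → W = -225

At the optimal vertex, -2p + 9q = 56 and p = 0.
Solving simultaneously gives p = 0, q = 56/9.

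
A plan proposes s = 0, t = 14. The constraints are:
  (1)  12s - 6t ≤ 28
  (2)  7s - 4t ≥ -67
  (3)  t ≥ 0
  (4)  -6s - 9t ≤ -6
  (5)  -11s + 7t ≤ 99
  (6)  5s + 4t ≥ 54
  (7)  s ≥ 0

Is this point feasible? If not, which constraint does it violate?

feasible

(1): -84 ≤ 28 ✓
(2): -56 ≥ -67 ✓
(3): 14 ≥ 0 ✓
(4): -126 ≤ -6 ✓
(5): 98 ≤ 99 ✓
(6): 56 ≥ 54 ✓
(7): 0 ≥ 0 ✓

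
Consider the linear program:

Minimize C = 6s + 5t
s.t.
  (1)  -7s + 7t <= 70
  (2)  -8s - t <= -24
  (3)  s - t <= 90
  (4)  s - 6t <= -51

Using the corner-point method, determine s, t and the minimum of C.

s = 93/49, t = 432/49, minimum C = 2718/49

Extreme points and C = 6s + 5t:
  (14/9, 104/9) → C = 604/9
  (93/49, 432/49) → C = 2718/49
  (591/5, 141/5) → C = 4251/5
The feasible region is unbounded (it extends along (1, 1)), but C strictly increases along every unbounded feasible direction, so there is no improving ray and the minimum is attained at a vertex.

The binding constraints are -8s - t = -24 and s - 6t = -51.
Solving simultaneously gives s = 93/49, t = 432/49.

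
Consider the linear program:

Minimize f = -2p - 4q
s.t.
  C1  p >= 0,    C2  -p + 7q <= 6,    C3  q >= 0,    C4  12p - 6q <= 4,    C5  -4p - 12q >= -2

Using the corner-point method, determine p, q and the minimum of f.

Feasible corners and f = -2p - 4q:
  (0, 0) → f = 0
  (0, 1/6) → f = -2/3
  (1/3, 0) → f = -2/3
  (5/14, 1/21) → f = -19/21

The binding constraints are 12p - 6q = 4 and -4p - 12q = -2.
Solving simultaneously gives p = 5/14, q = 1/21.

p = 5/14, q = 1/21, minimum f = -19/21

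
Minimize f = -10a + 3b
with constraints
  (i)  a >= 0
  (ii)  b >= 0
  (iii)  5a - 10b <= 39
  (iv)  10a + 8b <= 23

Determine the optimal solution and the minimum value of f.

a = 23/10, b = 0, minimum f = -23

Corner points and f = -10a + 3b:
  (0, 0) → f = 0
  (0, 23/8) → f = 69/8
  (23/10, 0) → f = -23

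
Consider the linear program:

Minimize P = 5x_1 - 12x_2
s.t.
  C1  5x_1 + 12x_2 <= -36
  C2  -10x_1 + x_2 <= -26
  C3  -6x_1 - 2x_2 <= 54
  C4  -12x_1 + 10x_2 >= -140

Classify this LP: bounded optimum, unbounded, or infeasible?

bounded optimum

Vertices and P = 5x_1 - 12x_2:
  (276/125, -98/25) → P = 1452/25
  (660/97, -566/97) → P = 10092/97
  (15/11, -136/11) → P = 1707/11
The feasible region has finitely many vertices and no improving ray; the minimum is 1452/25 at (276/125, -98/25).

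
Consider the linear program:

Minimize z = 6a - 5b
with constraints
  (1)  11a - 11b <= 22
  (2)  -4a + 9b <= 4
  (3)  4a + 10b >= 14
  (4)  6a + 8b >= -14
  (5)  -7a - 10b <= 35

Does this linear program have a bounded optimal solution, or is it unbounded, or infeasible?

Vertices and z = 6a - 5b:
  (22/5, 12/5) → z = 72/5
  (17/7, 3/7) → z = 87/7
  (43/38, 18/19) → z = 39/19
The feasible region has finitely many vertices and no improving ray; the minimum is 39/19 at (43/38, 18/19).

bounded optimum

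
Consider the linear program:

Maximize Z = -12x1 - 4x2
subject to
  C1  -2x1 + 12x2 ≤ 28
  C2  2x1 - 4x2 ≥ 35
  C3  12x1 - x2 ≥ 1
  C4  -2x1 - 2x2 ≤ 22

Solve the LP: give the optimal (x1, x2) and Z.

Extreme points and Z = -12x1 - 4x2:
  (133/4, 63/8) → Z = -861/2
  (-31/46, -209/23) → Z = 1022/23
  (-10/13, -133/13) → Z = 652/13
The feasible region is unbounded (it extends along (1, -1), (6, 1)), but Z strictly decreases along every unbounded feasible direction, so there is no improving ray and the maximum is attained at a vertex.

x1 = -10/13, x2 = -133/13, maximum Z = 652/13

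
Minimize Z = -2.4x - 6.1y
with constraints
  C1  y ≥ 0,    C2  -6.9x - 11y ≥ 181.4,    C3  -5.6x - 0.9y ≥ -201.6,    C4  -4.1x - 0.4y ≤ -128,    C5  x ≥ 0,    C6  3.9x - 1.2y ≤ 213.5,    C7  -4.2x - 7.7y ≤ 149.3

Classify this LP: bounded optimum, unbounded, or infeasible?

The boundaries y = 0 and -5.6x - 0.9y = -201.6 meet at (36, 0), but that point violates -6.9x - 11y ≥ 181.4. Every candidate vertex is excluded by some other constraint, so the feasible region is empty.

infeasible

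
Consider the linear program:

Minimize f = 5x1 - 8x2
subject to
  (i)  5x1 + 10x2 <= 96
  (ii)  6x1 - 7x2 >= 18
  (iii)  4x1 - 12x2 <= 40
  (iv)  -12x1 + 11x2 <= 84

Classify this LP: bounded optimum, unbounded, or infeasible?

Corner points and f = 5x1 - 8x2:
  (852/95, 486/95) → f = 372/95
  (388/25, 46/25) → f = 1572/25
  (-16/11, -42/11) → f = 256/11
The feasible region has finitely many vertices and no improving ray; the minimum is 372/95 at (852/95, 486/95).

bounded optimum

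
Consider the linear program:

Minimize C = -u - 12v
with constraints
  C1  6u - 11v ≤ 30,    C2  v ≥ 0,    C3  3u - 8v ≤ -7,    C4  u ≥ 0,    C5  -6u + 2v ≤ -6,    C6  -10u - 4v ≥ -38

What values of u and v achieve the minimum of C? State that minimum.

u = 25/11, v = 42/11, minimum C = -529/11

Corner points and C = -u - 12v:
  (31/21, 10/7) → C = -391/21
  (3, 2) → C = -27
  (25/11, 42/11) → C = -529/11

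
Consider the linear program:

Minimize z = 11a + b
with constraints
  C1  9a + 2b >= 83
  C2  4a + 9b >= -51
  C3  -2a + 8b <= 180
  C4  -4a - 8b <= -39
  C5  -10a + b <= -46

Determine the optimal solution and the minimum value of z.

Corner points and z = 11a + b:
  (293/32, 19/64) → z = 6465/64
  (175/29, 416/29) → z = 2341/29
  (759/4, -90) → z = 7989/4
  (274/39, 946/39) → z = 1320/13
The feasible region is unbounded (it extends along (9, -4), (4, 1)), but z strictly increases along every unbounded feasible direction, so there is no improving ray and the minimum is attained at a vertex.

a = 175/29, b = 416/29, minimum z = 2341/29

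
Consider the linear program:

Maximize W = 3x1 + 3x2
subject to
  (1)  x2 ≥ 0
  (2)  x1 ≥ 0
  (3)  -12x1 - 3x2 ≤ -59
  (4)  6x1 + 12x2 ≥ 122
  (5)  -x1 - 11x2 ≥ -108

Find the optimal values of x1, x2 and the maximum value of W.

x1 = 108, x2 = 0, maximum W = 324

Extreme points and W = 3x1 + 3x2:
  (61/3, 0) → W = 61
  (108, 0) → W = 324
  (19/7, 185/21) → W = 242/7
  (325/129, 1237/129) → W = 1562/43

The binding constraints are x2 = 0 and -x1 - 11x2 = -108.
Solving simultaneously gives x1 = 108, x2 = 0.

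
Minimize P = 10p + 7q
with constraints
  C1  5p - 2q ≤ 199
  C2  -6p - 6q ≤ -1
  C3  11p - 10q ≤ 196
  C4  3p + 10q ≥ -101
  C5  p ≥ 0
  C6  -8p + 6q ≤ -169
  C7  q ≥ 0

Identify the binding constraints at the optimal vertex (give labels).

Feasible corners and P = 10p + 7q:
  (799/14, 1209/28) → P = 24443/28
  (428/7, 747/14) → P = 13789/14
  (257/7, 291/14) → P = 7177/14

The minimum is at (257/7, 291/14). Substituting into each constraint, equality holds for C3 and C6; the remaining constraints have slack.

C3 and C6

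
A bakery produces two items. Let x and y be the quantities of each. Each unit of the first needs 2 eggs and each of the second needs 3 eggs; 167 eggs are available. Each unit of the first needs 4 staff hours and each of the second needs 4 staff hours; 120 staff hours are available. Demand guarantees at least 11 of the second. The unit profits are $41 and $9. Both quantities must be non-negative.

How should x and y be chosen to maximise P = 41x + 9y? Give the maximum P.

x = 19, y = 11, maximum P = 878

Feasible corners and P = 41x + 9y:
  (0, 30) → P = 270
  (0, 11) → P = 99
  (19, 11) → P = 878

The binding constraints are 4x + 4y = 120 and y = 11.
Solving simultaneously gives x = 19, y = 11.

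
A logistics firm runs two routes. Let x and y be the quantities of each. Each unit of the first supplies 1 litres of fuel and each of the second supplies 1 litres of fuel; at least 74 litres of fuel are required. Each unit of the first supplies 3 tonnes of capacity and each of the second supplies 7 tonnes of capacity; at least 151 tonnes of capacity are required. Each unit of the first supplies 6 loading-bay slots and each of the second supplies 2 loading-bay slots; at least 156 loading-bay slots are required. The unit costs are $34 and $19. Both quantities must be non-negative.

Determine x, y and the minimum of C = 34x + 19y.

Extreme points and C = 34x + 19y:
  (0, 78) → C = 1482
  (74, 0) → C = 2516
  (2, 72) → C = 1436
The feasible region is unbounded (it extends along (0, 1), (1, 0)), but C strictly increases along every unbounded feasible direction, so there is no improving ray and the minimum is attained at a vertex.

The binding constraints are x + y = 74 and 6x + 2y = 156.
Solving simultaneously gives x = 2, y = 72.

x = 2, y = 72, minimum C = 1436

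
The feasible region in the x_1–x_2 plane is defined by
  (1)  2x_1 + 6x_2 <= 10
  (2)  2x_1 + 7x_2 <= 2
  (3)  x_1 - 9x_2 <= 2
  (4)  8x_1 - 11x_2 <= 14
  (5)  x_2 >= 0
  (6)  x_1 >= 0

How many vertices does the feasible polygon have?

The feasible vertices (each the meet of two boundaries and inside every other half-plane) are:
  (1, 0)
  (0, 2/7)
  (0, 0)

3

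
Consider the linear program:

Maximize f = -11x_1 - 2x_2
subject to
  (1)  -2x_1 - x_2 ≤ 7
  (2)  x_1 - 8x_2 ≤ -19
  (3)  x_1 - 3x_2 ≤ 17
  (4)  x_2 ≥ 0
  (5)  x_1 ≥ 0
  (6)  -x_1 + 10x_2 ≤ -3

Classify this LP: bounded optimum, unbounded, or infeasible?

The boundaries x_1 - 8x_2 = -19 and x_1 - 3x_2 = 17 meet at (193/5, 36/5), but that point violates -x_1 + 10x_2 ≤ -3. Every candidate vertex is excluded by some other constraint, so the feasible region is empty.

infeasible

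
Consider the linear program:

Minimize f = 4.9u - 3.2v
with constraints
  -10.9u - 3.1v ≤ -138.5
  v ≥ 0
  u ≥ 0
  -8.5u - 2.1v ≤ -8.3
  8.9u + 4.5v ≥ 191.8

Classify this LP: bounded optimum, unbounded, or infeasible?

From the feasible point (0, 1385/31), moving in the direction (0, 1) keeps every constraint satisfied while f decreases without bound.

unbounded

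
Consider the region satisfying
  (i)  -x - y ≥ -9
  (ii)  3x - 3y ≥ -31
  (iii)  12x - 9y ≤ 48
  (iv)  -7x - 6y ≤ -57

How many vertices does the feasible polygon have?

3

Pairwise boundary intersections that survive every other constraint:
  (43/7, 20/7)
  (3, 6)
  (89/15, 116/45)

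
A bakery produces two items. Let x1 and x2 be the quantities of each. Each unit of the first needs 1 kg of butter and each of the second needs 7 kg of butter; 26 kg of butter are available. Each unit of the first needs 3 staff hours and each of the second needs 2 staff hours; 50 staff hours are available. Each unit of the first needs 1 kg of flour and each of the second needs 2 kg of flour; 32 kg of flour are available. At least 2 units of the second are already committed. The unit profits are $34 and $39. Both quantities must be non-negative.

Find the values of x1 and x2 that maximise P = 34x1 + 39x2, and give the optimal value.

x1 = 12, x2 = 2, maximum P = 486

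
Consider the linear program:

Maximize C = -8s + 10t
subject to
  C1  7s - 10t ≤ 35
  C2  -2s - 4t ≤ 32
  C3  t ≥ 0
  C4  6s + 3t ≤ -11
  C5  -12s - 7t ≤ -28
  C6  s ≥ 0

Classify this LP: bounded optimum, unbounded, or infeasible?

infeasible

The boundaries 7s - 10t = 35 and t = 0 meet at (5, 0), but that point violates 6s + 3t ≤ -11. Every candidate vertex is excluded by some other constraint, so the feasible region is empty.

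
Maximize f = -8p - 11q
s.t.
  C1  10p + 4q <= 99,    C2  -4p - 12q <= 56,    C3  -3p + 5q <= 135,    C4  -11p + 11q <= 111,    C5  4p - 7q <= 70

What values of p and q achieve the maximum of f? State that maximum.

p = -487/44, q = -43/44, maximum f = 4369/44

Extreme points and f = -8p - 11q:
  (645/154, 2199/154) → f = -29349/154
  (973/86, -152/43) → f = -2220/43
  (-487/44, -43/44) → f = 4369/44
  (112/19, -126/19) → f = 490/19

The binding constraints are -4p - 12q = 56 and -11p + 11q = 111.
Solving simultaneously gives p = -487/44, q = -43/44.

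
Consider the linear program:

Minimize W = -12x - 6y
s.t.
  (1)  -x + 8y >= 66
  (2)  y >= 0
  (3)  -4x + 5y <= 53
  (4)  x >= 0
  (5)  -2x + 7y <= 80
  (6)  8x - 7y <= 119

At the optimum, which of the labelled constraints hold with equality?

Vertices and W = -12x - 6y:
  (0, 33/4) → W = -99/2
  (1414/57, 647/57) → W = -6950/19
  (0, 53/5) → W = -318/5
  (29/18, 107/9) → W = -272/3
  (199/6, 439/21) → W = -3664/7

The minimum is at (199/6, 439/21). Substituting into each constraint, equality holds for (5) and (6); the remaining constraints have slack.

(5) and (6)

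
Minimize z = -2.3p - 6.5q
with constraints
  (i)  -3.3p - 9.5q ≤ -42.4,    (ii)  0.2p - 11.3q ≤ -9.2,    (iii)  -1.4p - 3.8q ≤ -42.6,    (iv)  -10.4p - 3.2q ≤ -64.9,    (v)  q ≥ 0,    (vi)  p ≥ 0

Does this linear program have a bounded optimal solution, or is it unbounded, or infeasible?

unbounded

From the feasible point (22321/829, 1070/829), moving in the direction (0, 1) keeps every constraint satisfied while z decreases without bound.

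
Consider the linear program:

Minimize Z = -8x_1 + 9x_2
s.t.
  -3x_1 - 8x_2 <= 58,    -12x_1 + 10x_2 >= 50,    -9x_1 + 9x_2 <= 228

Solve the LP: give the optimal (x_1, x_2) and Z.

Feasible corners and Z = -8x_1 + 9x_2:
  (-70/9, -13/3) → Z = 209/9
  (-782/33, 18/11) → Z = 6742/33
  (305/3, 127) → Z = 989/3

x_1 = -70/9, x_2 = -13/3, minimum Z = 209/9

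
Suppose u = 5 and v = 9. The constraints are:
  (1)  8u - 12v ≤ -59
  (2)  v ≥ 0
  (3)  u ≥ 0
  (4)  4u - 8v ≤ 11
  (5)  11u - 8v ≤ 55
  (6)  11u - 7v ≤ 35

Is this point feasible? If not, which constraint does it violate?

(1): -68 ≤ -59 ✓
(2): 9 ≥ 0 ✓
(3): 5 ≥ 0 ✓
(4): -52 ≤ 11 ✓
(5): -17 ≤ 55 ✓
(6): -8 ≤ 35 ✓

feasible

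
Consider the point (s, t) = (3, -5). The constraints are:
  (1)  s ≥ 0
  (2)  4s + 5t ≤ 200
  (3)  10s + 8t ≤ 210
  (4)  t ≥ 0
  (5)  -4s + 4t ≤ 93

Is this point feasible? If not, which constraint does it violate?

Constraint (4): t = -5, which is not ≥ 0. All other constraints are satisfied.

not feasible — violates (4)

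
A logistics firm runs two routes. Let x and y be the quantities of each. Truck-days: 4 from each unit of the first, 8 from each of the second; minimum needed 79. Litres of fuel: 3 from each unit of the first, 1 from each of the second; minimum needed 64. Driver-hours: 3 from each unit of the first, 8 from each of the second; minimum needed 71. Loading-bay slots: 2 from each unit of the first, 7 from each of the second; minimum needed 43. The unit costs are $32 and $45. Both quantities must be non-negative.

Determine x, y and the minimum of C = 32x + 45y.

The feasible region is unbounded (it extends along (0, 1), (1, 0)), but C strictly increases along every unbounded feasible direction, so there is no improving ray and the minimum is attained at a vertex.

The binding constraints are 3x + y = 64 and 3x + 8y = 71.
Solving simultaneously gives x = 21, y = 1.

x = 21, y = 1, minimum C = 717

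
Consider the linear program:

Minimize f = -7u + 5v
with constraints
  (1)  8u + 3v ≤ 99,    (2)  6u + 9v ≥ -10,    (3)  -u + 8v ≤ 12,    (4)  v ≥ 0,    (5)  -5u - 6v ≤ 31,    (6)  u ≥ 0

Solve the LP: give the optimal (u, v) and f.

u = 99/8, v = 0, minimum f = -693/8

Extreme points and f = -7u + 5v:
  (756/67, 195/67) → f = -4317/67
  (99/8, 0) → f = -693/8
  (0, 3/2) → f = 15/2
  (0, 0) → f = 0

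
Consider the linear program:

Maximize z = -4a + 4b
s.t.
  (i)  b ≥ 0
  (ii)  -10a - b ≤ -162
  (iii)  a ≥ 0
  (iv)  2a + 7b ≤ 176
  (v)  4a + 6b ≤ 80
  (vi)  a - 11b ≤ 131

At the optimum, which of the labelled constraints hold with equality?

Vertices and z = -4a + 4b:
  (81/5, 0) → z = -324/5
  (20, 0) → z = -80
  (223/14, 19/7) → z = -370/7

The maximum is at (223/14, 19/7). Substituting into each constraint, equality holds for (ii) and (v); the remaining constraints have slack.

(ii) and (v)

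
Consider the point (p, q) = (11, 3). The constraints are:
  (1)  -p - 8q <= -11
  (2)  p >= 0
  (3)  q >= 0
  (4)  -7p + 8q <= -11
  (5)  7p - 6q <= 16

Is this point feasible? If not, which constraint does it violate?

not feasible — violates (5)

Constraint (5): 7p - 6q = 59, which is not ≤ 16. All other constraints are satisfied.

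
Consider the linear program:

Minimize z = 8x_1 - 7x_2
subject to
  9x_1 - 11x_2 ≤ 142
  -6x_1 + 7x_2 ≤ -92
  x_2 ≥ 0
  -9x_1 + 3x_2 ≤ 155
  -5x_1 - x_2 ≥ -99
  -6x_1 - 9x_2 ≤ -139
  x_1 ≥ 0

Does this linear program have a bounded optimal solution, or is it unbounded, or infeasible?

Vertices and z = 8x_1 - 7x_2:
  (1231/64, 181/64) → z = 8581/64
  (401/21, 19/7) → z = 2809/21
  (785/41, 134/41) → z = 5342/41
  (1801/96, 47/16) → z = 6217/48
The feasible region has finitely many vertices and no improving ray; the minimum is 6217/48 at (1801/96, 47/16).

bounded optimum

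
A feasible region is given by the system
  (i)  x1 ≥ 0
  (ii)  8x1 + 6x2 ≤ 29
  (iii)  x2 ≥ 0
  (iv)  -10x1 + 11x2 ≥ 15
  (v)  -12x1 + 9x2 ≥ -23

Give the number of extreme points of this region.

3

The feasible vertices (each the meet of two boundaries and inside every other half-plane) are:
  (0, 29/6)
  (0, 15/11)
  (229/148, 205/74)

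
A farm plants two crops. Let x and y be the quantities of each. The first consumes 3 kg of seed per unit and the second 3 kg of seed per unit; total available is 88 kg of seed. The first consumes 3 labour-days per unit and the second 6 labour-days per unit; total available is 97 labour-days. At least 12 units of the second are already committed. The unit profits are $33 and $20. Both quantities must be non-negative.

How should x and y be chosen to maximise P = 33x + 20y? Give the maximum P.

x = 25/3, y = 12, maximum P = 515

Feasible corners and P = 33x + 20y:
  (0, 97/6) → P = 970/3
  (0, 12) → P = 240
  (25/3, 12) → P = 515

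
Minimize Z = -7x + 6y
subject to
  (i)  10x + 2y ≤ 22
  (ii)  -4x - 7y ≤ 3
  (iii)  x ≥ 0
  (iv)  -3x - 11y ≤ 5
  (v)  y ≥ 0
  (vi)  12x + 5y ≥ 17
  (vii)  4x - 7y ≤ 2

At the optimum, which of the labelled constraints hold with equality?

Corner points and Z = -7x + 6y:
  (0, 11) → Z = 66
  (79/39, 34/39) → Z = -349/39
  (0, 17/5) → Z = 102/5
  (129/104, 11/26) → Z = -639/104

The minimum is at (79/39, 34/39). Substituting into each constraint, equality holds for (i) and (vii); the remaining constraints have slack.

(i) and (vii)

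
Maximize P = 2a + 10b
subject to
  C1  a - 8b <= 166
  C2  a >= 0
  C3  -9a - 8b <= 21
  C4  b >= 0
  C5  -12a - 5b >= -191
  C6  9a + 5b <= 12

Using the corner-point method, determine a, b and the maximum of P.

a = 0, b = 12/5, maximum P = 24

Extreme points and P = 2a + 10b:
  (0, 0) → P = 0
  (0, 12/5) → P = 24
  (4/3, 0) → P = 8/3

The optimum lies where a = 0 and 9a + 5b = 12.
Solving simultaneously gives a = 0, b = 12/5.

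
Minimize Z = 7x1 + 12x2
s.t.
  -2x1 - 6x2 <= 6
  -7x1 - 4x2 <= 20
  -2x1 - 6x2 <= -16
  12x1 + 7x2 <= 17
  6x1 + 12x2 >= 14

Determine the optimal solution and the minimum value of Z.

x1 = -92/17, x2 = 76/17, minimum Z = 268/17

Corner points and Z = 7x1 + 12x2:
  (-92/17, 76/17) → Z = 268/17
  (-208, 359) → Z = 2852
  (-5/29, 79/29) → Z = 913/29

The binding constraints are -7x1 - 4x2 = 20 and -2x1 - 6x2 = -16.
Solving simultaneously gives x1 = -92/17, x2 = 76/17.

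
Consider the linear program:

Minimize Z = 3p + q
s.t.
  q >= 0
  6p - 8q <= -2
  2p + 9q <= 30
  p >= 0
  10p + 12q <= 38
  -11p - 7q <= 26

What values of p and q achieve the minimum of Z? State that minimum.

Extreme points and Z = 3p + q:
  (0, 1/4) → Z = 1/4
  (35/19, 31/19) → Z = 136/19
  (0, 19/6) → Z = 19/6

p = 0, q = 1/4, minimum Z = 1/4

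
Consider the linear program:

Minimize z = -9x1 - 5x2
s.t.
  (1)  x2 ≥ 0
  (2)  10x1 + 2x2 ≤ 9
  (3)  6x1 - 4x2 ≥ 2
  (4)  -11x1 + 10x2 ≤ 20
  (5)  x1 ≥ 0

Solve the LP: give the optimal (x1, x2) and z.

Vertices and z = -9x1 - 5x2:
  (9/10, 0) → z = -81/10
  (1/3, 0) → z = -3
  (10/13, 17/26) → z = -265/26

The binding constraints are 10x1 + 2x2 = 9 and 6x1 - 4x2 = 2.
Solving simultaneously gives x1 = 10/13, x2 = 17/26.

x1 = 10/13, x2 = 17/26, minimum z = -265/26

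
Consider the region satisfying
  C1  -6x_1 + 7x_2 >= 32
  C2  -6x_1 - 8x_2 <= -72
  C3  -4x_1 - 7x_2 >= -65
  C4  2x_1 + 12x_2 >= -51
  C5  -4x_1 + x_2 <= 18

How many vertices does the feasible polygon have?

3

Intersecting each pair of boundary lines and keeping only the points that satisfy every inequality leaves:
  (124/45, 104/15)
  (33/10, 37/5)
  (-8/5, 51/5)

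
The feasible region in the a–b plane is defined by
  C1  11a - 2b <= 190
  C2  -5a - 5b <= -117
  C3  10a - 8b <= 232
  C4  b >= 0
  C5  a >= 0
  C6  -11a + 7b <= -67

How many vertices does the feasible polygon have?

Intersecting each pair of boundary lines and keeping only the points that satisfy every inequality leaves:
  (1184/65, 337/65)
  (1196/55, 123/5)
  (577/45, 476/45)

3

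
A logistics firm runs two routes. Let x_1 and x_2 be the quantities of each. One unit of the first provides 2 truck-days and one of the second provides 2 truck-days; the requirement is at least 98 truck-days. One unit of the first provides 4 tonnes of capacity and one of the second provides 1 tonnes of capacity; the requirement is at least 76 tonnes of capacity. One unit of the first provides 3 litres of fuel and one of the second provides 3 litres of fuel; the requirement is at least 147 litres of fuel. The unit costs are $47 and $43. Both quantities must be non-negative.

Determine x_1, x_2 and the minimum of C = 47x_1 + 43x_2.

Corner points and C = 47x_1 + 43x_2:
  (0, 76) → C = 3268
  (49, 0) → C = 2303
  (9, 40) → C = 2143
The feasible region is unbounded (it extends along (0, 1), (1, 0)), but C strictly increases along every unbounded feasible direction, so there is no improving ray and the minimum is attained at a vertex.

The binding constraints are 2x_1 + 2x_2 = 98 and 4x_1 + x_2 = 76.
Solving simultaneously gives x_1 = 9, x_2 = 40.

x_1 = 9, x_2 = 40, minimum C = 2143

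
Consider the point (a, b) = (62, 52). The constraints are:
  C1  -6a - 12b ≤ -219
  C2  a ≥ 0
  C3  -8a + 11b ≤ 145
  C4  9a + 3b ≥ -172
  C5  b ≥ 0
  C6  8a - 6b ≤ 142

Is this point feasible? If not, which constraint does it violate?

not feasible — violates C6

Constraint C6: 8a - 6b = 184, which is not ≤ 142. All other constraints are satisfied.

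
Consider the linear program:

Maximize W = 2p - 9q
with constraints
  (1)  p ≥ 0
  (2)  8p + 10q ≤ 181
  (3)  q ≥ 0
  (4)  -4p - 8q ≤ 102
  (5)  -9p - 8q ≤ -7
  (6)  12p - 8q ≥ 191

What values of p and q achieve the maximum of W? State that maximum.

Corner points and W = 2p - 9q:
  (181/8, 0) → W = 181/4
  (73/4, 7/2) → W = 5
  (191/12, 0) → W = 191/6

At the optimal vertex, 8p + 10q = 181 and q = 0.
Solving simultaneously gives p = 181/8, q = 0.

p = 181/8, q = 0, maximum W = 181/4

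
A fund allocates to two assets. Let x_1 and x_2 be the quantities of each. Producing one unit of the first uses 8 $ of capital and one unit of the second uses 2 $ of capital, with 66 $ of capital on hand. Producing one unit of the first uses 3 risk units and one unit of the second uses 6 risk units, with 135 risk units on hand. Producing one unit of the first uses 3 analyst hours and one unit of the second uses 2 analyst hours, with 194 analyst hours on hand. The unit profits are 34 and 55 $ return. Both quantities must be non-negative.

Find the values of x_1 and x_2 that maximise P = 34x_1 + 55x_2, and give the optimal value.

x_1 = 3, x_2 = 21, maximum P = 1257

Feasible corners and P = 34x_1 + 55x_2:
  (0, 0) → P = 0
  (0, 45/2) → P = 2475/2
  (33/4, 0) → P = 561/2
  (3, 21) → P = 1257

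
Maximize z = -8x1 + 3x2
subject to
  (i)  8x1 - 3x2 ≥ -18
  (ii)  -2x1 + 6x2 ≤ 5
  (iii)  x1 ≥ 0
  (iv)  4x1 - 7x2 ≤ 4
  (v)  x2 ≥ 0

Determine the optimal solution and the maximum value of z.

x1 = 0, x2 = 5/6, maximum z = 5/2

Corner points and z = -8x1 + 3x2:
  (0, 5/6) → z = 5/2
  (59/10, 14/5) → z = -194/5
  (0, 0) → z = 0
  (1, 0) → z = -8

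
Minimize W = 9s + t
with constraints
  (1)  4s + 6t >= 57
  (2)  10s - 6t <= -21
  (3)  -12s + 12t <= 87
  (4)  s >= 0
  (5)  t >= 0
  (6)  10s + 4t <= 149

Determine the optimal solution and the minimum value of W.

Extreme points and W = 9s + t:
  (18/7, 109/14) → W = 433/14
  (27/20, 43/5) → W = 83/4
  (45/8, 103/8) → W = 127/2

s = 27/20, t = 43/5, minimum W = 83/4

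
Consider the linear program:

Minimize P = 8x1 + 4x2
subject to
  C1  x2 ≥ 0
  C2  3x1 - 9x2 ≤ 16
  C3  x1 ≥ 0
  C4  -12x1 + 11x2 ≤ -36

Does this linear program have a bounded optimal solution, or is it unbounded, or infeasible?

Corner points and P = 8x1 + 4x2:
  (16/3, 0) → P = 128/3
  (3, 0) → P = 24
The feasible region has finitely many vertices and no improving ray; the minimum is 24 at (3, 0).

bounded optimum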